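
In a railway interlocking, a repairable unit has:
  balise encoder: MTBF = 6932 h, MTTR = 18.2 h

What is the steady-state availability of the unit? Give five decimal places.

A(balise encoder) = MTBF/(MTBF+MTTR) = 6932/(6932+18.2) = 0.99738

0.99738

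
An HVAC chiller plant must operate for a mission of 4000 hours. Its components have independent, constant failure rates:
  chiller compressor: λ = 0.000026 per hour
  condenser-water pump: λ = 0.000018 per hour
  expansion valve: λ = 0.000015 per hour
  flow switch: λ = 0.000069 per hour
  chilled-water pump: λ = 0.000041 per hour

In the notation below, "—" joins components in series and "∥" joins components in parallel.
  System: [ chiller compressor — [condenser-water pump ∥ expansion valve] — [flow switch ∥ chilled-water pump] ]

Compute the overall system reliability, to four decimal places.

0.8648

R(chiller compressor) = exp(−0.000026 × 4000) = 0.901225
R(condenser-water pump) = exp(−0.000018 × 4000) = 0.930531
R(expansion valve) = exp(−0.000015 × 4000) = 0.941765
R(flow switch) = exp(−0.000069 × 4000) = 0.758813
R(chilled-water pump) = exp(−0.000041 × 4000) = 0.848742
Parallel (condenser-water pump and expansion valve): 1 − (1 − 0.930531)(1 − 0.941765) = 0.995954
Parallel (flow switch and chilled-water pump): 1 − (1 − 0.758813)(1 − 0.848742) = 0.963519
Series (chiller compressor, [0.995954], and [0.963519]): 0.901225 × 0.995954 × 0.963519 = 0.8648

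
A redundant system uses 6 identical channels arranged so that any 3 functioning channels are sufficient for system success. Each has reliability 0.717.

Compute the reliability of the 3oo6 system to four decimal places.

R = Σ_{i=3}^{6} C(6,i) p^i (1−p)^{6−i} with p = 0.717
C(6,3)·0.717^3·0.283^3 = 0.167089
C(6,4)·0.717^4·0.283^2 = 0.317498
C(6,5)·0.717^5·0.283^1 = 0.321761
C(6,6)·0.717^6·0.283^0 = 0.135867
Sum = 0.9422

0.9422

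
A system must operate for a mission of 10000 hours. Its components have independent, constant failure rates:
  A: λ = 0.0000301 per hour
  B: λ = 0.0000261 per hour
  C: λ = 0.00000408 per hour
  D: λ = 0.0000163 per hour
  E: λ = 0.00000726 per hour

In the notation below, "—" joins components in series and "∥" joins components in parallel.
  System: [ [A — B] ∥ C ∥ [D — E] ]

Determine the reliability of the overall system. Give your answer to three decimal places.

0.996

R(A) = exp(−0.0000301 × 10000) = 0.74008
R(B) = exp(−0.0000261 × 10000) = 0.77028
R(C) = exp(−0.00000408 × 10000) = 0.96002
R(D) = exp(−0.0000163 × 10000) = 0.84959
R(E) = exp(−0.00000726 × 10000) = 0.92997
Series (A and B): 0.74008 × 0.77028 = 0.57007
Series (D and E): 0.84959 × 0.92997 = 0.79009
Parallel ([0.57007], C, and [0.79009]): 1 − (1 − 0.57007)(1 − 0.96002)(1 − 0.79009) = 0.996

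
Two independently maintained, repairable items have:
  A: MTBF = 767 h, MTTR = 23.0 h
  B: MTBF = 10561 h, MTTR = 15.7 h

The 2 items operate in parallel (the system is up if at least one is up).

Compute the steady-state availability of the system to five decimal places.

A(A) = MTBF/(MTBF+MTTR) = 767/(767+23.0) = 0.970886
A(B) = MTBF/(MTBF+MTTR) = 10561/(10561+15.7) = 0.998516
Parallel availability: 1 − (1 − 0.970886)(1 − 0.998516) = 0.99996

0.99996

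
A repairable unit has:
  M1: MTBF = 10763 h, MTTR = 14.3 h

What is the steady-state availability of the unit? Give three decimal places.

A(M1) = MTBF/(MTBF+MTTR) = 10763/(10763+14.3) = 0.999

0.999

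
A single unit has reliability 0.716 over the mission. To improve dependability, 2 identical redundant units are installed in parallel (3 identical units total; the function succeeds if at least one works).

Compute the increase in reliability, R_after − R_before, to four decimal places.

R_before = 0.716
R_after = 1 − (1 − 0.716)^3 = 0.9771
ΔR = 0.9771 − 0.716 = 0.2611

0.2611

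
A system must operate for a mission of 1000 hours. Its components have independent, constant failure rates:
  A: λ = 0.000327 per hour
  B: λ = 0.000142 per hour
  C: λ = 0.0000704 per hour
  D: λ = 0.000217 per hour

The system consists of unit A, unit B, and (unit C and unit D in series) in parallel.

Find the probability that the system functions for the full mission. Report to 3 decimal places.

0.991

R(A) = exp(−0.000327 × 1000) = 0.72108
R(B) = exp(−0.000142 × 1000) = 0.86762
R(C) = exp(−0.0000704 × 1000) = 0.93202
R(D) = exp(−0.000217 × 1000) = 0.80493
Series (C and D): 0.93202 × 0.80493 = 0.75021
Parallel (A, B, and [0.75021]): 1 − (1 − 0.72108)(1 − 0.86762)(1 − 0.75021) = 0.991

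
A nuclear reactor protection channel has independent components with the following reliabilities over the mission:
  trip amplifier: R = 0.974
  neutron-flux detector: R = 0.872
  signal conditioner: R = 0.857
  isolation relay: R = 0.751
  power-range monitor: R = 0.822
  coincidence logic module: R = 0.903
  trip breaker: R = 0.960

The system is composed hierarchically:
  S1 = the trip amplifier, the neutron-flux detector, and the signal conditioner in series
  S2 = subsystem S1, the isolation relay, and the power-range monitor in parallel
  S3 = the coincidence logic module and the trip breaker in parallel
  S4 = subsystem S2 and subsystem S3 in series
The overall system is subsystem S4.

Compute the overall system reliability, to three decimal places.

Series (trip amplifier, neutron-flux detector, and signal conditioner): 0.97400 × 0.87200 × 0.85700 = 0.72787
Parallel ([0.72787], isolation relay, and power-range monitor): 1 − (1 − 0.72787)(1 − 0.75100)(1 − 0.82200) = 0.98794
Parallel (coincidence logic module and trip breaker): 1 − (1 − 0.90300)(1 − 0.96000) = 0.99612
Series ([0.98794] and [0.99612]): 0.98794 × 0.99612 = 0.984

0.984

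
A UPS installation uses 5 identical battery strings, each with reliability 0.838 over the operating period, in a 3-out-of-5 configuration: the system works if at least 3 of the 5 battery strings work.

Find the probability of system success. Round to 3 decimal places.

0.967

R = Σ_{i=3}^{5} C(5,i) p^i (1−p)^{5−i} with p = 0.838
C(5,3)·0.838^3·0.162^2 = 0.15444
C(5,4)·0.838^4·0.162^1 = 0.39945
C(5,5)·0.838^5·0.162^0 = 0.41326
Sum = 0.967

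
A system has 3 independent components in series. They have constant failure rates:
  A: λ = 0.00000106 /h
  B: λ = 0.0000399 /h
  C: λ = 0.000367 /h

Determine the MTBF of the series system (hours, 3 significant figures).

2450

Series of exponential components: λ_sys = Σ λ_i
λ_sys = 0.00000106 + 0.0000399 + 0.000367 = 4.0796e-04 /h
MTBF = 1 / λ_sys = 2450 h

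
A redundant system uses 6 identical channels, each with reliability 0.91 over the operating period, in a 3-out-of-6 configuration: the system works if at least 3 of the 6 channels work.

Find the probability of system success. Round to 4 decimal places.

0.9992

R = Σ_{i=3}^{6} C(6,i) p^i (1−p)^{6−i} with p = 0.91
C(6,3)·0.91^3·0.09^3 = 0.010987
C(6,4)·0.91^4·0.09^2 = 0.083319
C(6,5)·0.91^5·0.09^1 = 0.336977
C(6,6)·0.91^6·0.09^0 = 0.567869
Sum = 0.9992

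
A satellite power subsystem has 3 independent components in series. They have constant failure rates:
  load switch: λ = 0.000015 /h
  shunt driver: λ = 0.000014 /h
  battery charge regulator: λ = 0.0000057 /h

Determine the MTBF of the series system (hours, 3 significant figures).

Series of exponential components: λ_sys = Σ λ_i
λ_sys = 0.000015 + 0.000014 + 0.0000057 = 3.4700e-05 /h
MTBF = 1 / λ_sys = 28800 h

28800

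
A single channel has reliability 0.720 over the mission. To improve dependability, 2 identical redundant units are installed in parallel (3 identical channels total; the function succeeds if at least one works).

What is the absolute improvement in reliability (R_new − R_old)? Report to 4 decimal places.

0.2580

R_before = 0.720
R_after = 1 − (1 − 0.720)^3 = 0.9780
ΔR = 0.9780 − 0.720 = 0.2580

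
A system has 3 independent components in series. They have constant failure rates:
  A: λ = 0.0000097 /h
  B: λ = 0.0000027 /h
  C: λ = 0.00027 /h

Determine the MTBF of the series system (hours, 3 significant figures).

Series of exponential components: λ_sys = Σ λ_i
λ_sys = 0.0000097 + 0.0000027 + 0.00027 = 2.8240e-04 /h
MTBF = 1 / λ_sys = 3540 h

3540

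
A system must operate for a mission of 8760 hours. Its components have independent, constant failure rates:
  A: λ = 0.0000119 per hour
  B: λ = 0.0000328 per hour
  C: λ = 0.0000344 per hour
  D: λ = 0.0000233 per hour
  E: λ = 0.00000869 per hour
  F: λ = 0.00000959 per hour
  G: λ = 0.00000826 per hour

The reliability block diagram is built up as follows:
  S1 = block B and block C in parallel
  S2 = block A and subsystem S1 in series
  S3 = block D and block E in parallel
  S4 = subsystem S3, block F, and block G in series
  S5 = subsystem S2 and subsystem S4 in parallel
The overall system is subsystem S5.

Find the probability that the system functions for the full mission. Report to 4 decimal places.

R(A) = exp(−0.0000119 × 8760) = 0.901005
R(B) = exp(−0.0000328 × 8760) = 0.750266
R(C) = exp(−0.0000344 × 8760) = 0.739823
R(D) = exp(−0.0000233 × 8760) = 0.815374
R(E) = exp(−0.00000869 × 8760) = 0.926701
R(F) = exp(−0.00000959 × 8760) = 0.919424
R(G) = exp(−0.00000826 × 8760) = 0.930198
Parallel (B and C): 1 − (1 − 0.750266)(1 − 0.739823) = 0.935025
Series (A and [0.935025]): 0.901005 × 0.935025 = 0.842462
Parallel (D and E): 1 − (1 − 0.815374)(1 − 0.926701) = 0.986467
Series ([0.986467], F, and G): 0.986467 × 0.919424 × 0.930198 = 0.843672
Parallel ([0.842462] and [0.843672]): 1 − (1 − 0.842462)(1 − 0.843672) = 0.9754

0.9754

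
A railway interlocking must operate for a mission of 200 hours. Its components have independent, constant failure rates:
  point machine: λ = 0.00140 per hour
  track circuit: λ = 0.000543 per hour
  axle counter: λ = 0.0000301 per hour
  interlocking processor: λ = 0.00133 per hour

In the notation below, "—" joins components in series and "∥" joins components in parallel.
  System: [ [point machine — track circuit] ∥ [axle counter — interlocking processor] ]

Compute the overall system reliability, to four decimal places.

R(point machine) = exp(−0.00140 × 200) = 0.755784
R(track circuit) = exp(−0.000543 × 200) = 0.897089
R(axle counter) = exp(−0.0000301 × 200) = 0.993998
R(interlocking processor) = exp(−0.00133 × 200) = 0.766439
Series (point machine and track circuit): 0.755784 × 0.897089 = 0.678006
Series (axle counter and interlocking processor): 0.993998 × 0.766439 = 0.761839
Parallel ([0.678006] and [0.761839]): 1 − (1 − 0.678006)(1 − 0.761839) = 0.9233

0.9233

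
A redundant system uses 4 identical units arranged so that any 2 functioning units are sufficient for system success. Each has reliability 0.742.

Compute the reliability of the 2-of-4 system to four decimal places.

R = Σ_{i=2}^{4} C(4,i) p^i (1−p)^{4−i} with p = 0.742
C(4,2)·0.742^2·0.258^2 = 0.219886
C(4,3)·0.742^3·0.258^1 = 0.421591
C(4,4)·0.742^4·0.258^0 = 0.303121
Sum = 0.9446

0.9446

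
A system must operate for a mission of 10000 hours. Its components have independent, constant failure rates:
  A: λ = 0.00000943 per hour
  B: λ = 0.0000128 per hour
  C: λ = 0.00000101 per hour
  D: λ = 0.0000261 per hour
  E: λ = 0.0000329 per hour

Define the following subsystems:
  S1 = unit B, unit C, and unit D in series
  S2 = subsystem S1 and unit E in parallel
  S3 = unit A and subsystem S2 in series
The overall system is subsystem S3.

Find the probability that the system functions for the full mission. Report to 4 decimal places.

0.8261

R(A) = exp(−0.00000943 × 10000) = 0.910010
R(B) = exp(−0.0000128 × 10000) = 0.879853
R(C) = exp(−0.00000101 × 10000) = 0.989951
R(D) = exp(−0.0000261 × 10000) = 0.770281
R(E) = exp(−0.0000329 × 10000) = 0.719643
Series (B, C, and D): 0.879853 × 0.989951 × 0.770281 = 0.670923
Parallel ([0.670923] and E): 1 − (1 − 0.670923)(1 − 0.719643) = 0.907741
Series (A and [0.907741]): 0.910010 × 0.907741 = 0.8261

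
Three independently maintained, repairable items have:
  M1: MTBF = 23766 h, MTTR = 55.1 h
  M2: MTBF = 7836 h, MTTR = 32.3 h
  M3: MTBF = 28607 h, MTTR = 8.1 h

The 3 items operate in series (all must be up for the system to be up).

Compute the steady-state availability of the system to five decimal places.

A(M1) = MTBF/(MTBF+MTTR) = 23766/(23766+55.1) = 0.997687
A(M2) = MTBF/(MTBF+MTTR) = 7836/(7836+32.3) = 0.995895
A(M3) = MTBF/(MTBF+MTTR) = 28607/(28607+8.1) = 0.999717
Series availability: 0.997687 × 0.995895 × 0.999717 = 0.99331

0.99331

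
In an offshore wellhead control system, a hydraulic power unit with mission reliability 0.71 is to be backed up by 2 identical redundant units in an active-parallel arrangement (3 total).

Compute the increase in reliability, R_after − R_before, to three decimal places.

0.266

R_before = 0.71
R_after = 1 − (1 − 0.71)^3 = 0.976
ΔR = 0.976 − 0.71 = 0.266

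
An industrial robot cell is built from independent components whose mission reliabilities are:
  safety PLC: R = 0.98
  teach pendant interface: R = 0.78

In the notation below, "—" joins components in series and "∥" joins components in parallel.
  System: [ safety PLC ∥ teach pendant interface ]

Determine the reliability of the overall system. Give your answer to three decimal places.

Parallel (safety PLC and teach pendant interface): 1 − (1 − 0.98000)(1 − 0.78000) = 0.996

0.996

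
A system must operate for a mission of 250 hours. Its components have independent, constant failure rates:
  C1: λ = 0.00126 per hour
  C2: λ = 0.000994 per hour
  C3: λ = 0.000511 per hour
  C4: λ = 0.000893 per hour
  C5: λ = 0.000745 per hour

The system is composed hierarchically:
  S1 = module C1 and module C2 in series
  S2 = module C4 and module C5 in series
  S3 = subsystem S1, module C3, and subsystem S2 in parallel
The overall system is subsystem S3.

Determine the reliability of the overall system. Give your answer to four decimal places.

0.9826

R(C1) = exp(−0.00126 × 250) = 0.729789
R(C2) = exp(−0.000994 × 250) = 0.779970
R(C3) = exp(−0.000511 × 250) = 0.880073
R(C4) = exp(−0.000893 × 250) = 0.799915
R(C5) = exp(−0.000745 × 250) = 0.830066
Series (C1 and C2): 0.729789 × 0.779970 = 0.569214
Series (C4 and C5): 0.799915 × 0.830066 = 0.663982
Parallel ([0.569214], C3, and [0.663982]): 1 − (1 − 0.569214)(1 − 0.880073)(1 − 0.663982) = 0.9826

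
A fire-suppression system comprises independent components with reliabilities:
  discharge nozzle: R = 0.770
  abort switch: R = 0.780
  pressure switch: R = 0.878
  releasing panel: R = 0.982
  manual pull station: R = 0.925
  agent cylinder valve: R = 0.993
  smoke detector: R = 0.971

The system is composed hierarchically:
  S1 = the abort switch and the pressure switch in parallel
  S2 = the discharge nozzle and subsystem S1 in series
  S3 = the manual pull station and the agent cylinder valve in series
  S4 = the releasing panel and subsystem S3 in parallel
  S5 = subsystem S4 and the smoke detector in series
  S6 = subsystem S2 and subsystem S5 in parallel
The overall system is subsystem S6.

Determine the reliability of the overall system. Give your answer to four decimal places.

0.9924

Parallel (abort switch and pressure switch): 1 − (1 − 0.780000)(1 − 0.878000) = 0.973160
Series (discharge nozzle and [0.973160]): 0.770000 × 0.973160 = 0.749333
Series (manual pull station and agent cylinder valve): 0.925000 × 0.993000 = 0.918525
Parallel (releasing panel and [0.918525]): 1 − (1 − 0.982000)(1 − 0.918525) = 0.998533
Series ([0.998533] and smoke detector): 0.998533 × 0.971000 = 0.969576
Parallel ([0.749333] and [0.969576]): 1 − (1 − 0.749333)(1 − 0.969576) = 0.9924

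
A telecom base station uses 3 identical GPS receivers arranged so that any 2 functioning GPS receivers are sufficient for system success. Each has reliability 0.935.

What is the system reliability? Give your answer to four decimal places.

R = Σ_{i=2}^{3} C(3,i) p^i (1−p)^{3−i} with p = 0.935
C(3,2)·0.935^2·0.065^1 = 0.170474
C(3,3)·0.935^3·0.065^0 = 0.817400
Sum = 0.9879

0.9879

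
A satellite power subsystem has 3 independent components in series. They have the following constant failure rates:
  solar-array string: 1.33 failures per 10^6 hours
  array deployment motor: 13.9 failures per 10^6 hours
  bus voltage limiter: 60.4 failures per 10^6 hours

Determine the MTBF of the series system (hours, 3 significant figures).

Series of exponential components: λ_sys = Σ λ_i
λ_sys = 0.00000133 + 0.0000139 + 0.0000604 = 7.5630e-05 /h
MTBF = 1 / λ_sys = 13200 h

13200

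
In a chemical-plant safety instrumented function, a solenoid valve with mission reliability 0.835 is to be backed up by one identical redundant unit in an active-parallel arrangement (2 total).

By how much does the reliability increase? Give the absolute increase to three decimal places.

0.138

R_before = 0.835
R_after = 1 − (1 − 0.835)^2 = 0.973
ΔR = 0.973 − 0.835 = 0.138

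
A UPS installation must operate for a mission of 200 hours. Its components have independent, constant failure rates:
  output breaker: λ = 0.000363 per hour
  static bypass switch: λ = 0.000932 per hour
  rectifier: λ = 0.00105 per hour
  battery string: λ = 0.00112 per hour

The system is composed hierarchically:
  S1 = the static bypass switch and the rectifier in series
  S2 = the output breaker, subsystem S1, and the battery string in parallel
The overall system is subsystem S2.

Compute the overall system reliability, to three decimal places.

R(output breaker) = exp(−0.000363 × 200) = 0.92997
R(static bypass switch) = exp(−0.000932 × 200) = 0.82994
R(rectifier) = exp(−0.00105 × 200) = 0.81058
R(battery string) = exp(−0.00112 × 200) = 0.79932
Series (static bypass switch and rectifier): 0.82994 × 0.81058 = 0.67273
Parallel (output breaker, [0.67273], and battery string): 1 − (1 − 0.92997)(1 − 0.67273)(1 − 0.79932) = 0.995

0.995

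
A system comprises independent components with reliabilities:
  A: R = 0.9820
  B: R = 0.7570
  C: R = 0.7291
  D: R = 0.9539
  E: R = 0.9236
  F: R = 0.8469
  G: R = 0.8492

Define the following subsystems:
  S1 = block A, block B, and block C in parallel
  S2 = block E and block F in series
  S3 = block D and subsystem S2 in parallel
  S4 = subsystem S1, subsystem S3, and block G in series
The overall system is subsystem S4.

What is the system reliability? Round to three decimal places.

Parallel (A, B, and C): 1 − (1 − 0.98200)(1 − 0.75700)(1 − 0.72910) = 0.99882
Series (E and F): 0.92360 × 0.84690 = 0.78220
Parallel (D and [0.78220]): 1 − (1 − 0.95390)(1 − 0.78220) = 0.98996
Series ([0.99882], [0.98996], and G): 0.99882 × 0.98996 × 0.84920 = 0.840

0.840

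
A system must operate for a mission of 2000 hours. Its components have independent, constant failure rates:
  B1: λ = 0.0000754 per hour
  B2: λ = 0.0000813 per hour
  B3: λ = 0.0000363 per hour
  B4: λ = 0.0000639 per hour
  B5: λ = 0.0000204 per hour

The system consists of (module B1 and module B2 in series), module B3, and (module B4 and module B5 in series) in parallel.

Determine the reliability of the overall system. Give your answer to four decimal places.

0.9971

R(B1) = exp(−0.0000754 × 2000) = 0.860020
R(B2) = exp(−0.0000813 × 2000) = 0.849931
R(B3) = exp(−0.0000363 × 2000) = 0.929973
R(B4) = exp(−0.0000639 × 2000) = 0.880029
R(B5) = exp(−0.0000204 × 2000) = 0.960021
Series (B1 and B2): 0.860020 × 0.849931 = 0.730958
Series (B4 and B5): 0.880029 × 0.960021 = 0.844846
Parallel ([0.730958], B3, and [0.844846]): 1 − (1 − 0.730958)(1 − 0.929973)(1 − 0.844846) = 0.9971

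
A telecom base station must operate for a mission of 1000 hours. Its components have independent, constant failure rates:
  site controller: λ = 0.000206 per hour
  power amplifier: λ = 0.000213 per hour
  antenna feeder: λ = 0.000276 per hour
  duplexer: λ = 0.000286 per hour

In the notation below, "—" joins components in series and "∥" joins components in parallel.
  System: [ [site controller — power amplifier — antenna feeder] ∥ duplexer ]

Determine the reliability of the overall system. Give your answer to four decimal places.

R(site controller) = exp(−0.000206 × 1000) = 0.813833
R(power amplifier) = exp(−0.000213 × 1000) = 0.808156
R(antenna feeder) = exp(−0.000276 × 1000) = 0.758813
R(duplexer) = exp(−0.000286 × 1000) = 0.751263
Series (site controller, power amplifier, and antenna feeder): 0.813833 × 0.808156 × 0.758813 = 0.499074
Parallel ([0.499074] and duplexer): 1 − (1 − 0.499074)(1 − 0.751263) = 0.8754

0.8754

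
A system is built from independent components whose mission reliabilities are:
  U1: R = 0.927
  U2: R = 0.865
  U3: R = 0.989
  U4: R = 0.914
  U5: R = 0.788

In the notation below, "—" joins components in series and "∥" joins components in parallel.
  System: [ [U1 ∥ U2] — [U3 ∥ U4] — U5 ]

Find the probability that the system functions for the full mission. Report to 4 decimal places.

0.7795

Parallel (U1 and U2): 1 − (1 − 0.927000)(1 − 0.865000) = 0.990145
Parallel (U3 and U4): 1 − (1 − 0.989000)(1 − 0.914000) = 0.999054
Series ([0.990145], [0.999054], and U5): 0.990145 × 0.999054 × 0.788000 = 0.7795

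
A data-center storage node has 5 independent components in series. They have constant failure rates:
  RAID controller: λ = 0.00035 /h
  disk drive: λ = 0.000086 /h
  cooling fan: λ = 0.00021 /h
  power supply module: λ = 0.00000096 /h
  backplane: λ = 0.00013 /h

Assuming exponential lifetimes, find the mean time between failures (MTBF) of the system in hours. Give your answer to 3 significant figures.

Series of exponential components: λ_sys = Σ λ_i
λ_sys = 0.00035 + 0.000086 + 0.00021 + 0.00000096 + 0.00013 = 7.7696e-04 /h
MTBF = 1 / λ_sys = 1290 h

1290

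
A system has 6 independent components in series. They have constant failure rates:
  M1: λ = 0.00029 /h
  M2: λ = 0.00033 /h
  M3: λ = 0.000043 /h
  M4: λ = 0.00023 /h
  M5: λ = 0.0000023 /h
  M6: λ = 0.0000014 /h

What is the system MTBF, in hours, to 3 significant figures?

1120

Series of exponential components: λ_sys = Σ λ_i
λ_sys = 0.00029 + 0.00033 + 0.000043 + 0.00023 + 0.0000023 + 0.0000014 = 8.9670e-04 /h
MTBF = 1 / λ_sys = 1120 h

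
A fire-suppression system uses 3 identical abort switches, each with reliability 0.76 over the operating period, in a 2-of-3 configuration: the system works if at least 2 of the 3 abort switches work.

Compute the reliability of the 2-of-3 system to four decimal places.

R = Σ_{i=2}^{3} C(3,i) p^i (1−p)^{3−i} with p = 0.76
C(3,2)·0.76^2·0.24^1 = 0.415872
C(3,3)·0.76^3·0.24^0 = 0.438976
Sum = 0.8548

0.8548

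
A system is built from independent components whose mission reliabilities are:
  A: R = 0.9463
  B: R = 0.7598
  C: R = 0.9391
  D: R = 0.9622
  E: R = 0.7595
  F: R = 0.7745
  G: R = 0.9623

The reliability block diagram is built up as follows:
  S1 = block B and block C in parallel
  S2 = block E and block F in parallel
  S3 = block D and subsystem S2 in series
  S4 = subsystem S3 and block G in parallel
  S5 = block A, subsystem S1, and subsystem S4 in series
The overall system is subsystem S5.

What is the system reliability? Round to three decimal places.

0.929

Parallel (B and C): 1 − (1 − 0.75980)(1 − 0.93910) = 0.98537
Parallel (E and F): 1 − (1 − 0.75950)(1 − 0.77450) = 0.94577
Series (D and [0.94577]): 0.96220 × 0.94577 = 0.91002
Parallel ([0.91002] and G): 1 − (1 − 0.91002)(1 − 0.96230) = 0.99661
Series (A, [0.98537], and [0.99661]): 0.94630 × 0.98537 × 0.99661 = 0.929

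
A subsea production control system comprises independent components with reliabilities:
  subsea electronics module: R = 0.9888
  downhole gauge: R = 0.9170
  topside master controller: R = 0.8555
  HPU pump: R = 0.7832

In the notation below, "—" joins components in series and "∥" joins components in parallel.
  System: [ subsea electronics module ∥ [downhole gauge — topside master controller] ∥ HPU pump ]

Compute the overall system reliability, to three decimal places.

Series (downhole gauge and topside master controller): 0.91700 × 0.85550 = 0.78449
Parallel (subsea electronics module, [0.78449], and HPU pump): 1 − (1 − 0.98880)(1 − 0.78449)(1 − 0.78320) = 0.999

0.999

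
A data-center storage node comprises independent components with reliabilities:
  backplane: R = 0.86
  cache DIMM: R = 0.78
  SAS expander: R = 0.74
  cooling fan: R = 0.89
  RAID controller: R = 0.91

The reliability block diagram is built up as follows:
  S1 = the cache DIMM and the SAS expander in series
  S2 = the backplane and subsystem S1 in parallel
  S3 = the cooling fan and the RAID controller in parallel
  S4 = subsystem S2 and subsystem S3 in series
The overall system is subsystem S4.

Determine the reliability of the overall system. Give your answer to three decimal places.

0.931

Series (cache DIMM and SAS expander): 0.78000 × 0.74000 = 0.57720
Parallel (backplane and [0.57720]): 1 − (1 − 0.86000)(1 − 0.57720) = 0.94081
Parallel (cooling fan and RAID controller): 1 − (1 − 0.89000)(1 − 0.91000) = 0.99010
Series ([0.94081] and [0.99010]): 0.94081 × 0.99010 = 0.931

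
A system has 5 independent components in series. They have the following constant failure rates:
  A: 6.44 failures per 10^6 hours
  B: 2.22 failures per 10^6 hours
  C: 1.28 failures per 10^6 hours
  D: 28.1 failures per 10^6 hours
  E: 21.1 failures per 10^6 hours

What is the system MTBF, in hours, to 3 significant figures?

16900

Series of exponential components: λ_sys = Σ λ_i
λ_sys = 0.00000644 + 0.00000222 + 0.00000128 + 0.0000281 + 0.0000211 = 5.9140e-05 /h
MTBF = 1 / λ_sys = 16900 h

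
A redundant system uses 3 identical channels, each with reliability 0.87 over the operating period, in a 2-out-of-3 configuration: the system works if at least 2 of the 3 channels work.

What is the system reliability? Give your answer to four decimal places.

R = Σ_{i=2}^{3} C(3,i) p^i (1−p)^{3−i} with p = 0.87
C(3,2)·0.87^2·0.13^1 = 0.295191
C(3,3)·0.87^3·0.13^0 = 0.658503
Sum = 0.9537

0.9537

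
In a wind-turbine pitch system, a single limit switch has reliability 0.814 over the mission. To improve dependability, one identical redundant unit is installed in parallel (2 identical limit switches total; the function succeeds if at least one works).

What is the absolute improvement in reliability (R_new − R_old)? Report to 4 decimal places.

R_before = 0.814
R_after = 1 − (1 − 0.814)^2 = 0.9654
ΔR = 0.9654 − 0.814 = 0.1514

0.1514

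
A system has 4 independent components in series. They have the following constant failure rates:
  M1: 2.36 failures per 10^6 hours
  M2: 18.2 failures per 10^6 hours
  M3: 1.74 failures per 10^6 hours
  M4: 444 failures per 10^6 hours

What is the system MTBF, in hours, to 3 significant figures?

2140

Series of exponential components: λ_sys = Σ λ_i
λ_sys = 0.00000236 + 0.0000182 + 0.00000174 + 0.000444 = 4.6630e-04 /h
MTBF = 1 / λ_sys = 2140 h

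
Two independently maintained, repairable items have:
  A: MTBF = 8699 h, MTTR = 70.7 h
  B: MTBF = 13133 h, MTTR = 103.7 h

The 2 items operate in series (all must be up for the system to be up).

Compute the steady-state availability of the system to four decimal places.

A(A) = MTBF/(MTBF+MTTR) = 8699/(8699+70.7) = 0.991938
A(B) = MTBF/(MTBF+MTTR) = 13133/(13133+103.7) = 0.992166
Series availability: 0.991938 × 0.992166 = 0.9842

0.9842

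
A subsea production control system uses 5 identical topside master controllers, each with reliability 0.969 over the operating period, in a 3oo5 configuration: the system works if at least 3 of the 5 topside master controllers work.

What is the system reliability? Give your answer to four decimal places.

0.9997

R = Σ_{i=3}^{5} C(5,i) p^i (1−p)^{5−i} with p = 0.969
C(5,3)·0.969^3·0.031^2 = 0.008744
C(5,4)·0.969^4·0.031^1 = 0.136655
C(5,5)·0.969^5·0.031^0 = 0.854317
Sum = 0.9997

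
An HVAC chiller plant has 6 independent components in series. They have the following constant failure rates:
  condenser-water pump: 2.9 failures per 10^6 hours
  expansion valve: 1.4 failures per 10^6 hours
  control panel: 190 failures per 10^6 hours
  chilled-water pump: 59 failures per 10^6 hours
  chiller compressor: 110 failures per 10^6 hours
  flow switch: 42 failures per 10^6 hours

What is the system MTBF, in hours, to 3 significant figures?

2470

Series of exponential components: λ_sys = Σ λ_i
λ_sys = 0.0000029 + 0.0000014 + 0.00019 + 0.000059 + 0.00011 + 0.000042 = 4.0530e-04 /h
MTBF = 1 / λ_sys = 2470 h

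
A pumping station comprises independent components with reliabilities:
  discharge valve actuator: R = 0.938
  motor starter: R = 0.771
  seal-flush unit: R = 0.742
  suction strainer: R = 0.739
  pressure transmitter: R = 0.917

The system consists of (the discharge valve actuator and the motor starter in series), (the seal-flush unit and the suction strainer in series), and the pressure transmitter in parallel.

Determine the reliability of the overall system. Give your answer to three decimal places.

Series (discharge valve actuator and motor starter): 0.93800 × 0.77100 = 0.72320
Series (seal-flush unit and suction strainer): 0.74200 × 0.73900 = 0.54834
Parallel ([0.72320], [0.54834], and pressure transmitter): 1 − (1 − 0.72320)(1 − 0.54834)(1 − 0.91700) = 0.990

0.990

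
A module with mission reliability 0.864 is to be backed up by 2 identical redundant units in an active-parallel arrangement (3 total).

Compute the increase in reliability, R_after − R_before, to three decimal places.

0.133

R_before = 0.864
R_after = 1 − (1 − 0.864)^3 = 0.997
ΔR = 0.997 − 0.864 = 0.133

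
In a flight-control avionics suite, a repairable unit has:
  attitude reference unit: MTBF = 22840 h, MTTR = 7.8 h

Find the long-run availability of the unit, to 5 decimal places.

A(attitude reference unit) = MTBF/(MTBF+MTTR) = 22840/(22840+7.8) = 0.99966

0.99966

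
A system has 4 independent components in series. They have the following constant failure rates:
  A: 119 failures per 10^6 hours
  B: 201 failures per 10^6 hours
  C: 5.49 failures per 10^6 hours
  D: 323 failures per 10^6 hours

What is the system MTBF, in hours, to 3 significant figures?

Series of exponential components: λ_sys = Σ λ_i
λ_sys = 0.000119 + 0.000201 + 0.00000549 + 0.000323 = 6.4849e-04 /h
MTBF = 1 / λ_sys = 1540 h

1540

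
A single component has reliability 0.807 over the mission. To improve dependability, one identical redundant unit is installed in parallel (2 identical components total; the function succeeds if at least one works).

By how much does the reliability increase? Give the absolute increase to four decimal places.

R_before = 0.807
R_after = 1 − (1 − 0.807)^2 = 0.9628
ΔR = 0.9628 − 0.807 = 0.1558

0.1558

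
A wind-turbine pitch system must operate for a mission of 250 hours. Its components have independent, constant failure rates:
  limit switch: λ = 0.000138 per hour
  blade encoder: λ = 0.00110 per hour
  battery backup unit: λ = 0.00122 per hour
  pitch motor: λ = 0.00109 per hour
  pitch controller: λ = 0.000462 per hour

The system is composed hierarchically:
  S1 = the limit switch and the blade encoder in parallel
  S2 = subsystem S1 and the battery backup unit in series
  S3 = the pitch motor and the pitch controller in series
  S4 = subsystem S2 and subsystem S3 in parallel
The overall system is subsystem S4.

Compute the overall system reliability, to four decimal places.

R(limit switch) = exp(−0.000138 × 250) = 0.966088
R(blade encoder) = exp(−0.00110 × 250) = 0.759572
R(battery backup unit) = exp(−0.00122 × 250) = 0.737123
R(pitch motor) = exp(−0.00109 × 250) = 0.761473
R(pitch controller) = exp(−0.000462 × 250) = 0.890921
Parallel (limit switch and blade encoder): 1 − (1 − 0.966088)(1 − 0.759572) = 0.991847
Series ([0.991847] and battery backup unit): 0.991847 × 0.737123 = 0.731113
Series (pitch motor and pitch controller): 0.761473 × 0.890921 = 0.678412
Parallel ([0.731113] and [0.678412]): 1 − (1 − 0.731113)(1 − 0.678412) = 0.9135

0.9135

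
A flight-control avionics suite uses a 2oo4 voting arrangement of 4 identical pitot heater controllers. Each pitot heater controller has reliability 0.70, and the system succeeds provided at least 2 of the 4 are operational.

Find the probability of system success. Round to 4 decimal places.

R = Σ_{i=2}^{4} C(4,i) p^i (1−p)^{4−i} with p = 0.70
C(4,2)·0.70^2·0.30^2 = 0.264600
C(4,3)·0.70^3·0.30^1 = 0.411600
C(4,4)·0.70^4·0.30^0 = 0.240100
Sum = 0.9163

0.9163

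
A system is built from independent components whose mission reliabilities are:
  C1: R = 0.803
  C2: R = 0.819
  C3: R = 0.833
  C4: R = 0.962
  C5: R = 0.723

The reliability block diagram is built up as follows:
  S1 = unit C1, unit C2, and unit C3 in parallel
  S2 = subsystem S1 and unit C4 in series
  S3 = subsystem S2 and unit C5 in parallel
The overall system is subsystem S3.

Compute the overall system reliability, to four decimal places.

0.9879

Parallel (C1, C2, and C3): 1 − (1 − 0.803000)(1 − 0.819000)(1 − 0.833000) = 0.994045
Series ([0.994045] and C4): 0.994045 × 0.962000 = 0.956271
Parallel ([0.956271] and C5): 1 − (1 − 0.956271)(1 − 0.723000) = 0.9879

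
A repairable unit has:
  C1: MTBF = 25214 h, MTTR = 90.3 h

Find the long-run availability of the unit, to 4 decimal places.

A(C1) = MTBF/(MTBF+MTTR) = 25214/(25214+90.3) = 0.9964

0.9964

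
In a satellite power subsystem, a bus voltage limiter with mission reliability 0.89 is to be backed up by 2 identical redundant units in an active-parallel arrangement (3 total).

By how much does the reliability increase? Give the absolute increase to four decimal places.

0.1087

R_before = 0.89
R_after = 1 − (1 − 0.89)^3 = 0.9987
ΔR = 0.9987 − 0.89 = 0.1087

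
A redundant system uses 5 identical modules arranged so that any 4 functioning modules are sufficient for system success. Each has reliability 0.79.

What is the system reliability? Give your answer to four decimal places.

0.7167

R = Σ_{i=4}^{5} C(5,i) p^i (1−p)^{5−i} with p = 0.79
C(5,4)·0.79^4·0.21^1 = 0.408976
C(5,5)·0.79^5·0.21^0 = 0.307706
Sum = 0.7167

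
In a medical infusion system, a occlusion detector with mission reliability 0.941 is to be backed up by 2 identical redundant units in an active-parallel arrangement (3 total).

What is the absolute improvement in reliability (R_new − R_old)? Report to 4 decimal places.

R_before = 0.941
R_after = 1 − (1 − 0.941)^3 = 0.9998
ΔR = 0.9998 − 0.941 = 0.0588

0.0588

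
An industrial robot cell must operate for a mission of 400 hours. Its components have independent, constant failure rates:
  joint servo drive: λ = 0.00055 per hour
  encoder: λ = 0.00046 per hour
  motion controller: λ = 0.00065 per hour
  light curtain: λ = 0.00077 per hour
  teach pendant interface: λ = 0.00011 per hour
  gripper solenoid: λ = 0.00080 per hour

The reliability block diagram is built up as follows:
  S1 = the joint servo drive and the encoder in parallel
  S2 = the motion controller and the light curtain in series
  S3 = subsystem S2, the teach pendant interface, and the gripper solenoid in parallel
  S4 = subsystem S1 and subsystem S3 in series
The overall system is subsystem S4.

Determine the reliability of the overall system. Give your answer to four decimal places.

R(joint servo drive) = exp(−0.00055 × 400) = 0.802519
R(encoder) = exp(−0.00046 × 400) = 0.831936
R(motion controller) = exp(−0.00065 × 400) = 0.771052
R(light curtain) = exp(−0.00077 × 400) = 0.734915
R(teach pendant interface) = exp(−0.00011 × 400) = 0.956954
R(gripper solenoid) = exp(−0.00080 × 400) = 0.726149
Parallel (joint servo drive and encoder): 1 − (1 − 0.802519)(1 − 0.831936) = 0.966811
Series (motion controller and light curtain): 0.771052 × 0.734915 = 0.566658
Parallel ([0.566658], teach pendant interface, and gripper solenoid): 1 − (1 − 0.566658)(1 − 0.956954)(1 − 0.726149) = 0.994892
Series ([0.966811] and [0.994892]): 0.966811 × 0.994892 = 0.9619

0.9619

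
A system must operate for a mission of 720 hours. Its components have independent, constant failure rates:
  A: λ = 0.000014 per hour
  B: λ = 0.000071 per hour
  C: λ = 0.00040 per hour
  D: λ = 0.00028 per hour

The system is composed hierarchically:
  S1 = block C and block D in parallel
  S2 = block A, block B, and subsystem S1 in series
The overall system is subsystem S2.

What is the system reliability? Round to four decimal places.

R(A) = exp(−0.000014 × 720) = 0.989971
R(B) = exp(−0.000071 × 720) = 0.950165
R(C) = exp(−0.00040 × 720) = 0.749762
R(D) = exp(−0.00028 × 720) = 0.817422
Parallel (C and D): 1 − (1 − 0.749762)(1 − 0.817422) = 0.954312
Series (A, B, and [0.954312]): 0.989971 × 0.950165 × 0.954312 = 0.8977

0.8977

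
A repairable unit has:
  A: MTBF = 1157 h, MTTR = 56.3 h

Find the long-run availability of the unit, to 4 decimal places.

A(A) = MTBF/(MTBF+MTTR) = 1157/(1157+56.3) = 0.9536

0.9536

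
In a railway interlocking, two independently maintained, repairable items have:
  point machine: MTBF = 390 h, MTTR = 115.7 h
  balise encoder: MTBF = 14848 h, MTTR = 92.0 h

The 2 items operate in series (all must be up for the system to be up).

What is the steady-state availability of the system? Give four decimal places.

A(point machine) = MTBF/(MTBF+MTTR) = 390/(390+115.7) = 0.771208
A(balise encoder) = MTBF/(MTBF+MTTR) = 14848/(14848+92.0) = 0.993842
Series availability: 0.771208 × 0.993842 = 0.7665

0.7665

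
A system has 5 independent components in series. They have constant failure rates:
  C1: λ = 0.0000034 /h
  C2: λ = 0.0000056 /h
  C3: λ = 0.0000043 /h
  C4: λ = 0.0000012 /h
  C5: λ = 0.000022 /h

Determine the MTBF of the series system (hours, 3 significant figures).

Series of exponential components: λ_sys = Σ λ_i
λ_sys = 0.0000034 + 0.0000056 + 0.0000043 + 0.0000012 + 0.000022 = 3.6500e-05 /h
MTBF = 1 / λ_sys = 27400 h

27400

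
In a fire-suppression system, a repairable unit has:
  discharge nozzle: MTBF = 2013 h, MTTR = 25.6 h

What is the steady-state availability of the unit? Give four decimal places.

A(discharge nozzle) = MTBF/(MTBF+MTTR) = 2013/(2013+25.6) = 0.9874

0.9874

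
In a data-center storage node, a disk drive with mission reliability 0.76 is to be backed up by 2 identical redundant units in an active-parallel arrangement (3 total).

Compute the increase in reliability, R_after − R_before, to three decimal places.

0.226

R_before = 0.76
R_after = 1 − (1 − 0.76)^3 = 0.986
ΔR = 0.986 − 0.76 = 0.226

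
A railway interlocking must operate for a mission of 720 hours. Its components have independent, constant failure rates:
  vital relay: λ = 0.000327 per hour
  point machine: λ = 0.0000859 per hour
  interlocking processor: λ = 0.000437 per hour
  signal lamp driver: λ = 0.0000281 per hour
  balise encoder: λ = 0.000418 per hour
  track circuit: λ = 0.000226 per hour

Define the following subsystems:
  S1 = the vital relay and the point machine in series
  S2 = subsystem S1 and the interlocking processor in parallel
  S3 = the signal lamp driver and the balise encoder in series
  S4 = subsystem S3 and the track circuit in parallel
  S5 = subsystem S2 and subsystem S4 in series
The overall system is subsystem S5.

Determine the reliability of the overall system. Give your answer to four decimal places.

R(vital relay) = exp(−0.000327 × 720) = 0.790223
R(point machine) = exp(−0.0000859 × 720) = 0.940026
R(interlocking processor) = exp(−0.000437 × 720) = 0.730052
R(signal lamp driver) = exp(−0.0000281 × 720) = 0.979971
R(balise encoder) = exp(−0.000418 × 720) = 0.740107
R(track circuit) = exp(−0.000226 × 720) = 0.849829
Series (vital relay and point machine): 0.790223 × 0.940026 = 0.742830
Parallel ([0.742830] and interlocking processor): 1 − (1 − 0.742830)(1 − 0.730052) = 0.930577
Series (signal lamp driver and balise encoder): 0.979971 × 0.740107 = 0.725283
Parallel ([0.725283] and track circuit): 1 − (1 − 0.725283)(1 − 0.849829) = 0.958745
Series ([0.930577] and [0.958745]): 0.930577 × 0.958745 = 0.8922

0.8922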